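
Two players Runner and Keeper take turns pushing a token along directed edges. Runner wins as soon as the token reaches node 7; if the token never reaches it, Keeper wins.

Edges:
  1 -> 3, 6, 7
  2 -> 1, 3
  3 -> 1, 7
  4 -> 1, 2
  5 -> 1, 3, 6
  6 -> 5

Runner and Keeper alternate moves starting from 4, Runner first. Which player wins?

Track states (vertex, player-to-move).
A0 = {(7,Runner), (7,Keeper)}
A1: add {(1,Runner), (3,Runner)}.
A2: add {(2,Keeper), (3,Keeper)}.
A3: add {(2,Runner), (4,Runner), (5,Runner)}.
(4,Runner) ∈ A3 ⇒ Runner forces the target.

Runner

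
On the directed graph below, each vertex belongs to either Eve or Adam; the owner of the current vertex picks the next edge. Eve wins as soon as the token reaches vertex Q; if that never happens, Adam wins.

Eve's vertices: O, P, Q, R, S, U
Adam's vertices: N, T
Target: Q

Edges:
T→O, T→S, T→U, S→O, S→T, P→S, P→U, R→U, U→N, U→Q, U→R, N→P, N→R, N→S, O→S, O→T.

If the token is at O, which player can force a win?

Adam

A0 = {Q}
A1: add {U} — U (Eve) has U→Q.
A2: add {P, R} — P (Eve) has P→U; R (Eve) has R→U.
A3 = A2; e.g. N (Adam) can still go to S. Fixed point.
O never enters the attractor, so Adam can avoid the target forever.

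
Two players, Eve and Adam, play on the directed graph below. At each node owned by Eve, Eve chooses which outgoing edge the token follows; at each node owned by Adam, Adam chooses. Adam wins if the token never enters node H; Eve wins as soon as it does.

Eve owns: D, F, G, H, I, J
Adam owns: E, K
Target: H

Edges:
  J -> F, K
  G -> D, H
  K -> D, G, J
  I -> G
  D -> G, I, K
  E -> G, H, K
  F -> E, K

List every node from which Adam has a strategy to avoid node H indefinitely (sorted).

E, F, J, K

A0 = {H}
A1: add {G} — G (Eve) has G→H.
A2: add {D, I} — D (Eve) has D→G; I (Eve) has I→G.
A3 = A2; e.g. E (Adam) can still go to K. Fixed point.
Eve's attractor = {D, G, H, I}; Adam avoids the target exactly from the complement.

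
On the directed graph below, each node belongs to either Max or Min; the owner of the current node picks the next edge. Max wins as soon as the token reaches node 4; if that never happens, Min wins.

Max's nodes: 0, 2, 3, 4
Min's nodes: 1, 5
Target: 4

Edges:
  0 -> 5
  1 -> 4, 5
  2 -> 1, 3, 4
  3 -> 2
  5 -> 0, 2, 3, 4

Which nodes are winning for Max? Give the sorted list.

2, 3, 4

A0 = {4}
A1: add {2} — 2 (Max) has 2→4.
A2: add {3} — 3 (Max) has 3→2.
A3 = A2; e.g. 0 (Max) has no edge into A2. Fixed point.
Max's winning region = {2, 3, 4}.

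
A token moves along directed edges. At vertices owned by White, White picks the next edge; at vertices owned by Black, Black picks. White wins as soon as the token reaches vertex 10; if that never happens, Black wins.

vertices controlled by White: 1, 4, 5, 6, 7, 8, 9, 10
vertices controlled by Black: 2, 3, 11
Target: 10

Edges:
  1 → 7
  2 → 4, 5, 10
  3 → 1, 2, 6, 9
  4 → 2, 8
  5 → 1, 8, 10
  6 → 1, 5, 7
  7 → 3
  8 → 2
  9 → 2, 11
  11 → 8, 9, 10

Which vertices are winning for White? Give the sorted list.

A0 = {10}
A1: add {5} — 5 (White) has 5→10.
A2: add {6} — 6 (White) has 6→5.
A3 = A2; e.g. 1 (White) has no edge into A2. Fixed point.
White's winning region = {5, 6, 10}.

5, 6, 10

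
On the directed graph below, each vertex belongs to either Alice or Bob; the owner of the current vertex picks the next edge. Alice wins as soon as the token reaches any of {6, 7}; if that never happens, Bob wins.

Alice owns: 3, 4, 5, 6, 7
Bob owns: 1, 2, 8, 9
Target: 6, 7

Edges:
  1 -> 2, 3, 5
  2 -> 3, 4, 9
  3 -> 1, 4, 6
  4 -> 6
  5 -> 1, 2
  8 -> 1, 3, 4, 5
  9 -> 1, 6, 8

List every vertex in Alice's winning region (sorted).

3, 4, 6, 7

A0 = {6, 7}
A1: add {3, 4} — 3 (Alice) has 3→6; 4 (Alice) has 4→6.
A2 = A1; e.g. 1 (Bob) can still go to 2. Fixed point.
Alice's winning region = {3, 4, 6, 7}.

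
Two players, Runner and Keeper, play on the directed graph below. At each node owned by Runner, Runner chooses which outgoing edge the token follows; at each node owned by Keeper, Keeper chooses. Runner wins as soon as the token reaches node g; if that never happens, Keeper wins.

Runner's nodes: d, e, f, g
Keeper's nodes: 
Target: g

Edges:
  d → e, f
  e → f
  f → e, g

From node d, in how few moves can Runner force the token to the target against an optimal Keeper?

2

A0 = {g}
A1: add {f} — f (Runner) has f→g.
A2: add {d, e} — d (Runner) has d→f; e (Runner) has e→f.
A2 = all vertices. Fixed point.
d enters the attractor at level 2, so Runner can force the target in 2 moves from there.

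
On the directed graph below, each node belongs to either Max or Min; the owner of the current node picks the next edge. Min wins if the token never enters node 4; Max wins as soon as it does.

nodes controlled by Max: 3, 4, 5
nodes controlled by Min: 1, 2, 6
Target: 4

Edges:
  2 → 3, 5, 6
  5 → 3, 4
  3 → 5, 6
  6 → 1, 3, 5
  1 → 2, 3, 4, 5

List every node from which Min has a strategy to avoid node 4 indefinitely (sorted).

A0 = {4}
A1: add {5} — 5 (Max) has 5→4.
A2: add {3} — 3 (Max) has 3→5.
A3 = A2; e.g. 1 (Min) can still go to 2. Fixed point.
Max's attractor = {3, 4, 5}; Min avoids the target exactly from the complement.

1, 2, 6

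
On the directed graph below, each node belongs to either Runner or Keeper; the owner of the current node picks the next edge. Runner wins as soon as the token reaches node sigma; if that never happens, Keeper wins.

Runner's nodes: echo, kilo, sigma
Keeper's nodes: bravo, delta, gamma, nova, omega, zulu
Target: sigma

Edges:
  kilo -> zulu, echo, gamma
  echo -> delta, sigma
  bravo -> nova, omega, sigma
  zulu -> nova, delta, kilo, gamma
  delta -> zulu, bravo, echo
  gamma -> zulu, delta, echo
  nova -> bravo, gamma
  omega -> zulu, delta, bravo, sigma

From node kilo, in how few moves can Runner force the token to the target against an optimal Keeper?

A0 = {sigma}
A1: add {echo} — echo (Runner) has echo→sigma.
A2: add {kilo} — kilo (Runner) has kilo→echo.
A3 = A2; e.g. nova (Keeper) can still go to bravo. Fixed point.
kilo enters the attractor at level 2, so Runner can force the target in 2 moves from there.

2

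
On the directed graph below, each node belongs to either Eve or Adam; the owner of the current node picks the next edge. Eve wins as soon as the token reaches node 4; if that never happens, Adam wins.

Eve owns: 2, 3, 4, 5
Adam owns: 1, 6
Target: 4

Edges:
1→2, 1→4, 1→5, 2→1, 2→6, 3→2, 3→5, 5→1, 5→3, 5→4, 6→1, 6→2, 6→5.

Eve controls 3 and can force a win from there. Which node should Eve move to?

5

A0 = {4}
A1: add {5} — 5 (Eve) has 5→4.
A2: add {3} — 3 (Eve) has 3→5.
A3 = A2; e.g. 1 (Adam) can still go to 2. Fixed point.
From 3, successor 5 is in the attractor (rank 1); the other successor 2 is not.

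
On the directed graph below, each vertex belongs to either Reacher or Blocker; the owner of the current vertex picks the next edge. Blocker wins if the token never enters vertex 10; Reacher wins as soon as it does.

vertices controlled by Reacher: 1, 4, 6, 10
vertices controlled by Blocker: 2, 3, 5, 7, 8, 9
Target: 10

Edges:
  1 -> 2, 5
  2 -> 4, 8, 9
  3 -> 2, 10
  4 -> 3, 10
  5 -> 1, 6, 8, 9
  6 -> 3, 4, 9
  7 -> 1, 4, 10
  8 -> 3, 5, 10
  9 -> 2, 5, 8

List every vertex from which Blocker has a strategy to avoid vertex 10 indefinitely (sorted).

1, 2, 3, 5, 7, 8, 9

A0 = {10}
A1: add {4} — 4 (Reacher) has 4→10.
A2: add {6} — 6 (Reacher) has 6→4.
A3 = A2; e.g. 1 (Reacher) has no edge into A2. Fixed point.
Reacher's attractor = {4, 6, 10}; Blocker avoids the target exactly from the complement.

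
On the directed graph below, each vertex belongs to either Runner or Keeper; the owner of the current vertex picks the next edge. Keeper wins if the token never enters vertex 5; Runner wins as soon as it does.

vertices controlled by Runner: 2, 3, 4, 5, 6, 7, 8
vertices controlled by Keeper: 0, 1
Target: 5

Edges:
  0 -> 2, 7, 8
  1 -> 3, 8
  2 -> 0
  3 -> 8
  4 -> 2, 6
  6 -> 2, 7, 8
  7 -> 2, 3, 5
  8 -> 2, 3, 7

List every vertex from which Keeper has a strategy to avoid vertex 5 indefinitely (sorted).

A0 = {5}
A1: add {7} — 7 (Runner) has 7→5.
A2: add {6, 8} — 6 (Runner) has 6→7; 8 (Runner) has 8→7.
A3: add {3, 4} — 3 (Runner) has 3→8; 4 (Runner) has 4→6.
A4: add {1} — 1 (Keeper): all of {3, 8} already in.
A5 = A4; e.g. 0 (Keeper) can still go to 2. Fixed point.
Runner's attractor = {1, 3, 4, 5, 6, 7, 8}; Keeper avoids the target exactly from the complement.

0, 2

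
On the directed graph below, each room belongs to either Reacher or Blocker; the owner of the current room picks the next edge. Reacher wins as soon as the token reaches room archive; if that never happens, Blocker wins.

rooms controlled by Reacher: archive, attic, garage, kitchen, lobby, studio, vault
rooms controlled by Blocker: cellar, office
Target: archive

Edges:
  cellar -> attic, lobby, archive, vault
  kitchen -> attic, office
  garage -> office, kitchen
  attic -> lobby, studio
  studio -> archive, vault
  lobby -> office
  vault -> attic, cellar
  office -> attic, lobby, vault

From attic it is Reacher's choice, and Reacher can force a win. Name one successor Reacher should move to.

A0 = {archive}
A1: add {studio} — studio (Reacher) has studio→archive.
A2: add {attic} — attic (Reacher) has attic→studio.
A3: add {kitchen, vault} — kitchen (Reacher) has kitchen→attic; vault (Reacher) has vault→attic.
A4: add {garage} — garage (Reacher) has garage→kitchen.
A5 = A4; e.g. lobby (Reacher) has no edge into A4. Fixed point.
From attic, successor studio is in the attractor (rank 1); the other successor lobby is not.

studio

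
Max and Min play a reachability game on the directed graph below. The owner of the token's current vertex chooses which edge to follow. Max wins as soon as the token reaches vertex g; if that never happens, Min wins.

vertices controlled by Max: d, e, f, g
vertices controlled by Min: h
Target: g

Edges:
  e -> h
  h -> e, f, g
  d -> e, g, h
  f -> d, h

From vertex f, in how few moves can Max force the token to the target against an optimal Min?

2

A0 = {g}
A1: add {d} — d (Max) has d→g.
A2: add {f} — f (Max) has f→d.
A3 = A2; e.g. e (Max) has no edge into A2. Fixed point.
f enters the attractor at level 2, so Max can force the target in 2 moves from there.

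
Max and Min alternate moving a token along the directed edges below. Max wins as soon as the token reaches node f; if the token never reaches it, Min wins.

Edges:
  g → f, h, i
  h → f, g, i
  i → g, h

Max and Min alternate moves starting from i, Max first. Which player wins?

Min

Track states (vertex, player-to-move).
A0 = {(f,Max), (f,Min)}
A1: add {(g,Max), (h,Max)}.
A2: add {(i,Min)}.
A3 = A2; e.g. (g,Min) stays out. (i,Max) never enters ⇒ Min avoids the target.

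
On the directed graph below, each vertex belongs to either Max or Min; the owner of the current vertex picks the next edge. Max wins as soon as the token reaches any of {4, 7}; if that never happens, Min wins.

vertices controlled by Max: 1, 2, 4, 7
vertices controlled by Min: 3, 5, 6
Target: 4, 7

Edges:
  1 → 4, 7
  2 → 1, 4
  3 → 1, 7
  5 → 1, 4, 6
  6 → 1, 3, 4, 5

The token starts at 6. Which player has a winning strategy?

A0 = {4, 7}
A1: add {1, 2} — 1 (Max) has 1→4; 2 (Max) has 2→4.
A2: add {3} — 3 (Min): all of {1, 7} already in.
A3 = A2; e.g. 5 (Min) can still go to 6. Fixed point.
6 never enters the attractor, so Min can avoid the target forever.

Min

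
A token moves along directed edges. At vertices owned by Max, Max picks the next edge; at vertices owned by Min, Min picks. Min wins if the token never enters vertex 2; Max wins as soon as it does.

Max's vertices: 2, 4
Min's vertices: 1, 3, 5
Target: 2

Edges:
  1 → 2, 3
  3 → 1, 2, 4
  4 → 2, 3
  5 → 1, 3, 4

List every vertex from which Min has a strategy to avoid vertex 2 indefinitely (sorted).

1, 3, 5

A0 = {2}
A1: add {4} — 4 (Max) has 4→2.
A2 = A1; e.g. 1 (Min) can still go to 3. Fixed point.
Max's attractor = {2, 4}; Min avoids the target exactly from the complement.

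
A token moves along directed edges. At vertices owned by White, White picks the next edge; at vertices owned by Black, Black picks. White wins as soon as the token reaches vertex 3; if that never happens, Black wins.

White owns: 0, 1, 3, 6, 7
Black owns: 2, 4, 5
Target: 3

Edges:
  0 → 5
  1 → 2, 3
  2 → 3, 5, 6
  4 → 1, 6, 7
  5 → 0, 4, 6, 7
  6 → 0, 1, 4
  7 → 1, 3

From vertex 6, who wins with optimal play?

A0 = {3}
A1: add {1, 7} — 1 (White) has 1→3; 7 (White) has 7→3.
A2: add {6} — 6 (White) has 6→1.
6 ∈ A2, so White can force the target.

White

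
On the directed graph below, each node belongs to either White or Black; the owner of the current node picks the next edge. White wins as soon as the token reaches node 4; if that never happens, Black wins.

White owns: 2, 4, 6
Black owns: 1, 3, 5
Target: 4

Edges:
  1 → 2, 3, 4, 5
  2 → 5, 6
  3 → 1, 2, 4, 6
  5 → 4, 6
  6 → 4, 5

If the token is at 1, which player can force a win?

Black

A0 = {4}
A1: add {6} — 6 (White) has 6→4.
A2: add {2, 5} — 2 (White) has 2→6; 5 (Black): all of {4, 6} already in.
A3 = A2; e.g. 1 (Black) can still go to 3. Fixed point.
1 never enters the attractor, so Black can avoid the target forever.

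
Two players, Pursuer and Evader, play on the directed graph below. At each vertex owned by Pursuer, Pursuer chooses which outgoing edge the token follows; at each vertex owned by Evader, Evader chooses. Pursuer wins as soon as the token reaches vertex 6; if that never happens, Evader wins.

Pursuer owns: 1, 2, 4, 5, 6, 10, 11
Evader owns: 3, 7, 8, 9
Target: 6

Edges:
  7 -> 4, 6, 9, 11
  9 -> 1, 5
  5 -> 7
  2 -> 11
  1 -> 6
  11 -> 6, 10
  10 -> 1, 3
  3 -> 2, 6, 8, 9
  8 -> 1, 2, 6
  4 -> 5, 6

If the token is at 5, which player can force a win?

A0 = {6}
A1: add {1, 4, 11} — 1 (Pursuer) has 1→6; 4 (Pursuer) has 4→6; 11 (Pursuer) has 11→6.
A2: add {2, 10} — 2 (Pursuer) has 2→11; 10 (Pursuer) has 10→1.
A3: add {8} — 8 (Evader): all of {1, 2, 6} already in.
A4 = A3; e.g. 3 (Evader) can still go to 9. Fixed point.
5 never enters the attractor, so Evader can avoid the target forever.

Evader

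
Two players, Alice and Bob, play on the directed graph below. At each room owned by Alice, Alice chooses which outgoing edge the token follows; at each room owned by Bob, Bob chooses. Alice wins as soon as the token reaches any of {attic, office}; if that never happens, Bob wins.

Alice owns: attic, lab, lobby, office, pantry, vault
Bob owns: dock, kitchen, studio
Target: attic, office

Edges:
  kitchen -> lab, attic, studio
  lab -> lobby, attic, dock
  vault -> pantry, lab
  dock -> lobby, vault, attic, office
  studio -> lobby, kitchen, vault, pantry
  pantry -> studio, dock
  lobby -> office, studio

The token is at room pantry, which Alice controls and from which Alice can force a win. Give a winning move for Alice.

A0 = {attic, office}
A1: add {lab, lobby} — lobby (Alice) has lobby→office; lab (Alice) has lab→attic.
A2: add {vault} — vault (Alice) has vault→lab.
A3: add {dock} — dock (Bob): all of {lobby, vault, attic, office} already in.
A4: add {pantry} — pantry (Alice) has pantry→dock.
A5 = A4; e.g. kitchen (Bob) can still go to studio. Fixed point.
From pantry, successor dock is in the attractor (rank 3); the other successor studio is not.

dock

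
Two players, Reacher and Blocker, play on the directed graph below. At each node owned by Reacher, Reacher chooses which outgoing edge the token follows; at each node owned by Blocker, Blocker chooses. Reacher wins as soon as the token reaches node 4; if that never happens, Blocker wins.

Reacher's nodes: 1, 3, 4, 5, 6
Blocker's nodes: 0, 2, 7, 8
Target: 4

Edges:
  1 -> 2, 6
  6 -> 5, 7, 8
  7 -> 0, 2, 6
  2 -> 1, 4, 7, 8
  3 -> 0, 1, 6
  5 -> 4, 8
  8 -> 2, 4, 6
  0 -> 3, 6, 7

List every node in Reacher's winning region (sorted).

A0 = {4}
A1: add {5} — 5 (Reacher) has 5→4.
A2: add {6} — 6 (Reacher) has 6→5.
A3: add {1, 3} — 1 (Reacher) has 1→6; 3 (Reacher) has 3→6.
A4 = A3; e.g. 0 (Blocker) can still go to 7. Fixed point.
Reacher's winning region = {1, 3, 4, 5, 6}.

1, 3, 4, 5, 6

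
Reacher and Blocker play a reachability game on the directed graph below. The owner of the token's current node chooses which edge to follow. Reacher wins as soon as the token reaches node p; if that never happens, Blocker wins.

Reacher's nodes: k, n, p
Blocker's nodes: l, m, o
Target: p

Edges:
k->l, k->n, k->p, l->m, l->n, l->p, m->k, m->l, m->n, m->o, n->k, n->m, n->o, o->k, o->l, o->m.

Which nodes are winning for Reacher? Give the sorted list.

k, n, p

A0 = {p}
A1: add {k} — k (Reacher) has k→p.
A2: add {n} — n (Reacher) has n→k.
A3 = A2; e.g. l (Blocker) can still go to m. Fixed point.
Reacher's winning region = {k, n, p}.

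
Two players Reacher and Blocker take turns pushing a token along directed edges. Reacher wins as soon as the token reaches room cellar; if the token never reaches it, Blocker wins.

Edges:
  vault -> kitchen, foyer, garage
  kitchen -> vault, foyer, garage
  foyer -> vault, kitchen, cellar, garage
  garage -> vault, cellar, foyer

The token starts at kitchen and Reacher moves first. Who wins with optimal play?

Blocker

Track states (vertex, player-to-move).
A0 = {(cellar,Reacher), (cellar,Blocker)}
A1: add {(foyer,Reacher), (garage,Reacher)}.
A2 = A1; e.g. (vault,Reacher) stays out. (kitchen,Reacher) never enters ⇒ Blocker avoids the target.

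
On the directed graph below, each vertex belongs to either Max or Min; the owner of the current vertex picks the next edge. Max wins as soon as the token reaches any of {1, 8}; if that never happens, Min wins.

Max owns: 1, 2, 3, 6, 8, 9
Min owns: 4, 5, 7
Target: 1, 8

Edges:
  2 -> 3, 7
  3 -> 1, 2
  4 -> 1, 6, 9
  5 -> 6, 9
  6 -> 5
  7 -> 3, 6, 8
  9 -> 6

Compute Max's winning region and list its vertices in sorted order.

1, 2, 3, 8

A0 = {1, 8}
A1: add {3} — 3 (Max) has 3→1.
A2: add {2} — 2 (Max) has 2→3.
A3 = A2; e.g. 4 (Min) can still go to 6. Fixed point.
Max's winning region = {1, 2, 3, 8}.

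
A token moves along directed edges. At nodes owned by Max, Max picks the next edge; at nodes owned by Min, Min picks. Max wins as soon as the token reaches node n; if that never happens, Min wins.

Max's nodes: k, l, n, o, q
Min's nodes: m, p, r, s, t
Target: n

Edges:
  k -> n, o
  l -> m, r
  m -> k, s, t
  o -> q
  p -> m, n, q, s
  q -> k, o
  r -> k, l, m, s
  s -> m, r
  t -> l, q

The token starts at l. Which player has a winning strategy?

Min

A0 = {n}
A1: add {k} — k (Max) has k→n.
A2: add {q} — q (Max) has q→k.
A3: add {o} — o (Max) has o→q.
A4 = A3; e.g. l (Max) has no edge into A3. Fixed point.
l never enters the attractor, so Min can avoid the target forever.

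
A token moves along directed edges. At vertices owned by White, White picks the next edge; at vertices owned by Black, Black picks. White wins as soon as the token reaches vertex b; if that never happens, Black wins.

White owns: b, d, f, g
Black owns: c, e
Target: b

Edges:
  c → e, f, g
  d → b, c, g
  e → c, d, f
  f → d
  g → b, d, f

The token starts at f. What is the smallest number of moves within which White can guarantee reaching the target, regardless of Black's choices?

2

A0 = {b}
A1: add {d, g} — d (White) has d→b; g (White) has g→b.
A2: add {f} — f (White) has f→d.
A3 = A2; e.g. c (Black) can still go to e. Fixed point.
f enters the attractor at level 2, so White can force the target in 2 moves from there.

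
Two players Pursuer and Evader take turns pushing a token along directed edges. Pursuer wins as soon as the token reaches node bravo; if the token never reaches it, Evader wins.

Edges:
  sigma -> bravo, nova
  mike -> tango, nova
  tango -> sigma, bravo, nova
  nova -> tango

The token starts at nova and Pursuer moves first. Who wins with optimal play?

Track states (vertex, player-to-move).
A0 = {(bravo,Pursuer), (bravo,Evader)}
A1: add {(sigma,Pursuer), (tango,Pursuer)}.
A2: add {(nova,Evader)}.
A3: add {(mike,Pursuer)}.
A4 = A3; e.g. (sigma,Evader) stays out. (nova,Pursuer) never enters ⇒ Evader avoids the target.

Evader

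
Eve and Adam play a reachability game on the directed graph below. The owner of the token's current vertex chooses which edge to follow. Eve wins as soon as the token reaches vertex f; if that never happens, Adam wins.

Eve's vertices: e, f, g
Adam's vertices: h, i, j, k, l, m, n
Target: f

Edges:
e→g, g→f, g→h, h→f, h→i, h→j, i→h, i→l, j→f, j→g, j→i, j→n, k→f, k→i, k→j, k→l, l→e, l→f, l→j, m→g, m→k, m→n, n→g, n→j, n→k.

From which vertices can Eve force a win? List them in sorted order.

A0 = {f}
A1: add {g} — g (Eve) has g→f.
A2: add {e} — e (Eve) has e→g.
A3 = A2; e.g. h (Adam) can still go to i. Fixed point.
Eve's winning region = {e, f, g}.

e, f, g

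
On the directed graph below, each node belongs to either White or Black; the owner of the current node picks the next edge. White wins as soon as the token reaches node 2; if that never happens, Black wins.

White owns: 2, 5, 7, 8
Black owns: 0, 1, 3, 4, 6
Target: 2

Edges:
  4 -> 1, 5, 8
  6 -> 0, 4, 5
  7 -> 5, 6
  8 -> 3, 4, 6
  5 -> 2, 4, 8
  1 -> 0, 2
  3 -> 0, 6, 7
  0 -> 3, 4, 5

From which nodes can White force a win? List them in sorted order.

2, 5, 7

A0 = {2}
A1: add {5} — 5 (White) has 5→2.
A2: add {7} — 7 (White) has 7→5.
A3 = A2; e.g. 0 (Black) can still go to 3. Fixed point.
White's winning region = {2, 5, 7}.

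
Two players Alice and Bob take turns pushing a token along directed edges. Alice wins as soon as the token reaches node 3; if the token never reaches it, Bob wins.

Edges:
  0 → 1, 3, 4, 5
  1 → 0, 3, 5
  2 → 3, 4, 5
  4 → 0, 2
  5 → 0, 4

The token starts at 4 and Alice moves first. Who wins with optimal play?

Bob

Track states (vertex, player-to-move).
A0 = {(3,Alice), (3,Bob)}
A1: add {(0,Alice), (1,Alice), (2,Alice)}.
A2: add {(4,Bob)}.
A3: add {(5,Alice)}.
A4: add {(1,Bob)}.
A5 = A4; e.g. (0,Bob) stays out. (4,Alice) never enters ⇒ Bob avoids the target.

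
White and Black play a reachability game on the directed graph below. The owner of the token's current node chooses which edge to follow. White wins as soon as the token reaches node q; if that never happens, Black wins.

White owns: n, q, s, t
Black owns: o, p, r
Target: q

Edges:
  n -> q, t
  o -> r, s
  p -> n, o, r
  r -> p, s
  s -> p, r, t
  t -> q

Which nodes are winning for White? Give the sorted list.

n, q, s, t

A0 = {q}
A1: add {n, t} — n (White) has n→q; t (White) has t→q.
A2: add {s} — s (White) has s→t.
A3 = A2; e.g. o (Black) can still go to r. Fixed point.
White's winning region = {n, q, s, t}.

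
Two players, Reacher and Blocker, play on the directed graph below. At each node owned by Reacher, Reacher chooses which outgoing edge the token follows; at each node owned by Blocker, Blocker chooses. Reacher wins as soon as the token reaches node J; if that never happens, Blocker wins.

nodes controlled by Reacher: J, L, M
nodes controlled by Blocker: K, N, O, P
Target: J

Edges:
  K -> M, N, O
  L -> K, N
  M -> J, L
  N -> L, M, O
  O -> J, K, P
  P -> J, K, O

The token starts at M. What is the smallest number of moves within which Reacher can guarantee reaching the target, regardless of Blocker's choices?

A0 = {J}
A1: add {M} — M (Reacher) has M→J.
A2 = A1; e.g. K (Blocker) can still go to N. Fixed point.
M enters the attractor at level 1, so Reacher can force the target in 1 move from there.

1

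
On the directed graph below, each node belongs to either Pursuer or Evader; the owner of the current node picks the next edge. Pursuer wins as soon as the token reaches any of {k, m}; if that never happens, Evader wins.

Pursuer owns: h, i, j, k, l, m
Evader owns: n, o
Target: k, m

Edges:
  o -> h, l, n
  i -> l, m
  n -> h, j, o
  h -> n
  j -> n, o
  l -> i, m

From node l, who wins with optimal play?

A0 = {k, m}
A1: add {i, l} — i (Pursuer) has i→m; l (Pursuer) has l→m.
A2 = A1; e.g. h (Pursuer) has no edge into A1. Fixed point.
l ∈ A1, so Pursuer can force the target.

Pursuer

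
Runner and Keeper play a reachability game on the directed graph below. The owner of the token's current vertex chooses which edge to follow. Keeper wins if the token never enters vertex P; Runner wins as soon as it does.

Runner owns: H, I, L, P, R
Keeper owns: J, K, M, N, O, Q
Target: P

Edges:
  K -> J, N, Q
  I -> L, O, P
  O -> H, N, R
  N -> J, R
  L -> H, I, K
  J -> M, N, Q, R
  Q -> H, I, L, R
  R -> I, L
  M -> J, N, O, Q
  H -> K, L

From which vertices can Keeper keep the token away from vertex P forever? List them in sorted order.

A0 = {P}
A1: add {I} — I (Runner) has I→P.
A2: add {L, R} — L (Runner) has L→I; R (Runner) has R→I.
A3: add {H} — H (Runner) has H→L.
A4: add {Q} — Q (Keeper): all of {H, I, L, R} already in.
A5 = A4; e.g. J (Keeper) can still go to M. Fixed point.
Runner's attractor = {H, I, L, P, Q, R}; Keeper avoids the target exactly from the complement.

J, K, M, N, O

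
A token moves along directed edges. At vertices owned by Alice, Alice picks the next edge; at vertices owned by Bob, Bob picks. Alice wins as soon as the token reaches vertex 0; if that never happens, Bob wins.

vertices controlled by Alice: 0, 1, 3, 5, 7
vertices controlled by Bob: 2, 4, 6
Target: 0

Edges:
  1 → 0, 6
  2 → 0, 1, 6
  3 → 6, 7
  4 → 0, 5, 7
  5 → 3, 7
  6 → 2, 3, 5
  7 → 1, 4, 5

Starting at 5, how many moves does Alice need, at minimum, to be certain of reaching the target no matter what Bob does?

3

A0 = {0}
A1: add {1} — 1 (Alice) has 1→0.
A2: add {7} — 7 (Alice) has 7→1.
A3: add {3, 5} — 3 (Alice) has 3→7; 5 (Alice) has 5→7.
5 enters the attractor at level 3, so Alice can force the target in 3 moves from there.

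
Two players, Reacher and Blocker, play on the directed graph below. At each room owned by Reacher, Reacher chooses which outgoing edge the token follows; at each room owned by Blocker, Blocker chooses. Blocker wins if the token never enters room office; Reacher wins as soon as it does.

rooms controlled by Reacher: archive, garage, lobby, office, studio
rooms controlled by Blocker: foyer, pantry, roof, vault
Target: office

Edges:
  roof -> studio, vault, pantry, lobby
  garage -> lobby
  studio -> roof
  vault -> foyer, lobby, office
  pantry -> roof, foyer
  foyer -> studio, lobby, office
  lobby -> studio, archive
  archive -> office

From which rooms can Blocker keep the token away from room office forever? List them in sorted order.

foyer, pantry, roof, studio, vault

A0 = {office}
A1: add {archive} — archive (Reacher) has archive→office.
A2: add {lobby} — lobby (Reacher) has lobby→archive.
A3: add {garage} — garage (Reacher) has garage→lobby.
A4 = A3; e.g. roof (Blocker) can still go to studio. Fixed point.
Reacher's attractor = {archive, garage, lobby, office}; Blocker avoids the target exactly from the complement.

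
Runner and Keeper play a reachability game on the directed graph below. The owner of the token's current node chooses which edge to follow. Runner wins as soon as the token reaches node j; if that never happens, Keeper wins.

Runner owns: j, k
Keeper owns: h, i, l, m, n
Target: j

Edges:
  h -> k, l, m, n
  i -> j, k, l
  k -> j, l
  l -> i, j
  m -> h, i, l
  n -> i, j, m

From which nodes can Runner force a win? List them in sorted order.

A0 = {j}
A1: add {k} — k (Runner) has k→j.
A2 = A1; e.g. h (Keeper) can still go to l. Fixed point.
Runner's winning region = {j, k}.

j, k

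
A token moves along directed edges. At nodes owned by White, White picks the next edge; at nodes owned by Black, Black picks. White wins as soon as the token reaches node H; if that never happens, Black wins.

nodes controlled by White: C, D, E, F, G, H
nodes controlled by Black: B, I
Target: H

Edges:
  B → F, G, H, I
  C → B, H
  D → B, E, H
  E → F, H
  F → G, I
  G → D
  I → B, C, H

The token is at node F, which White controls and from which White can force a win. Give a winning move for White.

A0 = {H}
A1: add {C, D, E} — C (White) has C→H; D (White) has D→H; E (White) has E→H.
A2: add {G} — G (White) has G→D.
A3: add {F} — F (White) has F→G.
A4 = A3; e.g. B (Black) can still go to I. Fixed point.
From F, successor G is in the attractor (rank 2); the other successor I is not.

G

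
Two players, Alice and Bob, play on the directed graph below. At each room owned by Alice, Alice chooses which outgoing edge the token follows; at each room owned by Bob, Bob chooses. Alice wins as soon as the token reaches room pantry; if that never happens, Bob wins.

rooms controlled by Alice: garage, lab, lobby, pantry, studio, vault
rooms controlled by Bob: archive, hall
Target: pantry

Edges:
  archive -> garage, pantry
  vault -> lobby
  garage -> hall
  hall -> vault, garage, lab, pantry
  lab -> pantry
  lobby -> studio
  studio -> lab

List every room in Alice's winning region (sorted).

A0 = {pantry}
A1: add {lab} — lab (Alice) has lab→pantry.
A2: add {studio} — studio (Alice) has studio→lab.
A3: add {lobby} — lobby (Alice) has lobby→studio.
A4: add {vault} — vault (Alice) has vault→lobby.
A5 = A4; e.g. hall (Bob) can still go to garage. Fixed point.
Alice's winning region = {lab, lobby, pantry, studio, vault}.

lab, lobby, pantry, studio, vault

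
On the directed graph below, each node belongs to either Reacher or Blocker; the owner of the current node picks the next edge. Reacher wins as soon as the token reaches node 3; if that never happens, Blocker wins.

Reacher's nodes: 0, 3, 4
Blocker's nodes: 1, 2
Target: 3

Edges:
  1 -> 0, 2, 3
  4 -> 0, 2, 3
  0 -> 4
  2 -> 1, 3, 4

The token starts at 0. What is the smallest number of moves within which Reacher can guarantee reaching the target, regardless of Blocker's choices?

2

A0 = {3}
A1: add {4} — 4 (Reacher) has 4→3.
A2: add {0} — 0 (Reacher) has 0→4.
A3 = A2; e.g. 1 (Blocker) can still go to 2. Fixed point.
0 enters the attractor at level 2, so Reacher can force the target in 2 moves from there.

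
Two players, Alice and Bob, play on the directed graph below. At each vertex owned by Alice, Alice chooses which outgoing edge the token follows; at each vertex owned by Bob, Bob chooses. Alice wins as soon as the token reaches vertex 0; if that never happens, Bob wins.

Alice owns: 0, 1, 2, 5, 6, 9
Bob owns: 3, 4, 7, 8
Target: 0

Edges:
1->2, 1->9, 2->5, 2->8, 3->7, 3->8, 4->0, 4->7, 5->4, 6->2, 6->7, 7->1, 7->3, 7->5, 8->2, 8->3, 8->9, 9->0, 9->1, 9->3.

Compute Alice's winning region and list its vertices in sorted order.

0, 1, 9

A0 = {0}
A1: add {9} — 9 (Alice) has 9→0.
A2: add {1} — 1 (Alice) has 1→9.
A3 = A2; e.g. 2 (Alice) has no edge into A2. Fixed point.
Alice's winning region = {0, 1, 9}.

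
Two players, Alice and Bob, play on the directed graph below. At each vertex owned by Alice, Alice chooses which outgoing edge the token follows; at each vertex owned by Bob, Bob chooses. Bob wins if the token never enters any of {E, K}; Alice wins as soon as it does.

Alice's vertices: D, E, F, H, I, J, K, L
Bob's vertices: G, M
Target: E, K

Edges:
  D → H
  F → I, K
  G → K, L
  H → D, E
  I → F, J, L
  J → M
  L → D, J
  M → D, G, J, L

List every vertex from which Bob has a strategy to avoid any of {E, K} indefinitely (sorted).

A0 = {E, K}
A1: add {F, H} — F (Alice) has F→K; H (Alice) has H→E.
A2: add {D, I} — D (Alice) has D→H; I (Alice) has I→F.
A3: add {L} — L (Alice) has L→D.
A4: add {G} — G (Bob): all of {K, L} already in.
A5 = A4; e.g. J (Alice) has no edge into A4. Fixed point.
Alice's attractor = {D, E, F, G, H, I, K, L}; Bob avoids the target exactly from the complement.

J, M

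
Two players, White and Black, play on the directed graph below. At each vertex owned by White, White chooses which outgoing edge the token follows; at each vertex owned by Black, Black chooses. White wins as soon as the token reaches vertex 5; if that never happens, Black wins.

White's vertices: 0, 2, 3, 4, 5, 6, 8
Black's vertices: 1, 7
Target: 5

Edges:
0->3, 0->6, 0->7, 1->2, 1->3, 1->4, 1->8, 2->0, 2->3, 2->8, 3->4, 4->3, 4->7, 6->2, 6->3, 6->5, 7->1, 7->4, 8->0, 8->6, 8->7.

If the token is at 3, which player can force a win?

Black

A0 = {5}
A1: add {6} — 6 (White) has 6→5.
A2: add {0, 8} — 0 (White) has 0→6; 8 (White) has 8→6.
A3: add {2} — 2 (White) has 2→0.
A4 = A3; e.g. 1 (Black) can still go to 3. Fixed point.
3 never enters the attractor, so Black can avoid the target forever.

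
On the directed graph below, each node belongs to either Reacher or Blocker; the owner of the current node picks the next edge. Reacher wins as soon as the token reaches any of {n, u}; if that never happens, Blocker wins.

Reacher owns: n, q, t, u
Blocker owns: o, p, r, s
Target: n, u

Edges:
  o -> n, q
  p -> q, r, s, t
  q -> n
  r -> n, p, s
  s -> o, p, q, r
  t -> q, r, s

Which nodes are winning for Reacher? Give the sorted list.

A0 = {n, u}
A1: add {q} — q (Reacher) has q→n.
A2: add {o, t} — o (Blocker): all of {n, q} already in; t (Reacher) has t→q.
A3 = A2; e.g. p (Blocker) can still go to r. Fixed point.
Reacher's winning region = {n, o, q, t, u}.

n, o, q, t, u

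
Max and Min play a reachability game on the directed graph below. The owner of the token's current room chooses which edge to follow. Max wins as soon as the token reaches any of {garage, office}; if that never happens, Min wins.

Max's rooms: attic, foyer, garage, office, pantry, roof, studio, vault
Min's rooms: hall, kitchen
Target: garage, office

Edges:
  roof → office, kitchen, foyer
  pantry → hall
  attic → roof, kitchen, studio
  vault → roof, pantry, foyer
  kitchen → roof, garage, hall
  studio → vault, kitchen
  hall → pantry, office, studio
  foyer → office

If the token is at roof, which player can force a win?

A0 = {garage, office}
A1: add {foyer, roof} — roof (Max) has roof→office; foyer (Max) has foyer→office.
roof ∈ A1, so Max can force the target.

Max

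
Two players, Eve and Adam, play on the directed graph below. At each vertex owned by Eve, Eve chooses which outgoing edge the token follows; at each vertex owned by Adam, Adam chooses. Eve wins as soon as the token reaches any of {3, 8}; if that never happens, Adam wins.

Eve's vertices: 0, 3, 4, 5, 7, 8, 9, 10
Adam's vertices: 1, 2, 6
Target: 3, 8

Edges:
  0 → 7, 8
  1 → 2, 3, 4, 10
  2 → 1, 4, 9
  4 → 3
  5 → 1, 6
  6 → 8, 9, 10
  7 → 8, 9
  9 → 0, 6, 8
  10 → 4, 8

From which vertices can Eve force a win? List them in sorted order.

0, 3, 4, 5, 6, 7, 8, 9, 10

A0 = {3, 8}
A1: add {0, 4, 7, 9, 10} — 0 (Eve) has 0→8; 4 (Eve) has 4→3; 7 (Eve) has 7→8; 9 (Eve) has 9→8; 10 (Eve) has 10→8.
A2: add {6} — 6 (Adam): all of {8, 9, 10} already in.
A3: add {5} — 5 (Eve) has 5→6.
A4 = A3; e.g. 1 (Adam) can still go to 2. Fixed point.
Eve's winning region = {0, 3, 4, 5, 6, 7, 8, 9, 10}.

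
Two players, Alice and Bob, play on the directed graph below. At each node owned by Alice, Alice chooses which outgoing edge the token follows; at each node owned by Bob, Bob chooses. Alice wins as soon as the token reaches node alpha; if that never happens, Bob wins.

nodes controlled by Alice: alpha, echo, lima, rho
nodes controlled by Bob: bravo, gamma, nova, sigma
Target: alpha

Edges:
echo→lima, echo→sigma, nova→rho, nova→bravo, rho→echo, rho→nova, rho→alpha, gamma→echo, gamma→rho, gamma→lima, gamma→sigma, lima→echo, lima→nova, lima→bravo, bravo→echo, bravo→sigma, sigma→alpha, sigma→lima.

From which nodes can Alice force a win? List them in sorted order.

alpha, rho

A0 = {alpha}
A1: add {rho} — rho (Alice) has rho→alpha.
A2 = A1; e.g. echo (Alice) has no edge into A1. Fixed point.
Alice's winning region = {alpha, rho}.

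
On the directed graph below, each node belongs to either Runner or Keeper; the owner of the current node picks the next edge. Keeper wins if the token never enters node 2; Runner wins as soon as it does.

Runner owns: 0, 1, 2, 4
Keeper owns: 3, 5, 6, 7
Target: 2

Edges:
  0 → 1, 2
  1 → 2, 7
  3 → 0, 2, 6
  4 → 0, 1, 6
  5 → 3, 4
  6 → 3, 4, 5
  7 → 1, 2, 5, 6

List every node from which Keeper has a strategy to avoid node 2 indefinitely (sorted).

A0 = {2}
A1: add {0, 1} — 0 (Runner) has 0→2; 1 (Runner) has 1→2.
A2: add {4} — 4 (Runner) has 4→0.
A3 = A2; e.g. 3 (Keeper) can still go to 6. Fixed point.
Runner's attractor = {0, 1, 2, 4}; Keeper avoids the target exactly from the complement.

3, 5, 6, 7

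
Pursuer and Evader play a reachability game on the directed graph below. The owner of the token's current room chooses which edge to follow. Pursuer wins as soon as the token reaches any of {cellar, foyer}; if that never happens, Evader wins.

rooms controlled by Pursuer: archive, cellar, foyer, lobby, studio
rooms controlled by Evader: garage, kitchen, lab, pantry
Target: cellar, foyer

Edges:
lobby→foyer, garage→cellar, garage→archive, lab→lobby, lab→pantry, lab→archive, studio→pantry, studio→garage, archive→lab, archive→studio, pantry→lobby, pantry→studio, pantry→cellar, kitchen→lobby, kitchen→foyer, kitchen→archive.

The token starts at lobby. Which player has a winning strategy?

Pursuer

A0 = {cellar, foyer}
A1: add {lobby} — lobby (Pursuer) has lobby→foyer.
A2 = A1; e.g. pantry (Evader) can still go to studio. Fixed point.
lobby ∈ A1, so Pursuer can force the target.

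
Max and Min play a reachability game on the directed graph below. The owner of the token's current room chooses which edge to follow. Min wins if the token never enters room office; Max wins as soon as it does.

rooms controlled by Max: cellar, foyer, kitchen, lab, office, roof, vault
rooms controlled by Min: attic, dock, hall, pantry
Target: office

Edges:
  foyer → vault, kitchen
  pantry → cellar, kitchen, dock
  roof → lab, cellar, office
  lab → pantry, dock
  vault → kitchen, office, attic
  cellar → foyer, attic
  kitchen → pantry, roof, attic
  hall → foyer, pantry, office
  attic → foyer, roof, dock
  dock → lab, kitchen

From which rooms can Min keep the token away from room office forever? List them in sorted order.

A0 = {office}
A1: add {roof, vault} — roof (Max) has roof→office; vault (Max) has vault→office.
A2: add {foyer, kitchen} — foyer (Max) has foyer→vault; kitchen (Max) has kitchen→roof.
A3: add {cellar} — cellar (Max) has cellar→foyer.
A4 = A3; e.g. pantry (Min) can still go to dock. Fixed point.
Max's attractor = {cellar, foyer, kitchen, office, roof, vault}; Min avoids the target exactly from the complement.

attic, dock, hall, lab, pantry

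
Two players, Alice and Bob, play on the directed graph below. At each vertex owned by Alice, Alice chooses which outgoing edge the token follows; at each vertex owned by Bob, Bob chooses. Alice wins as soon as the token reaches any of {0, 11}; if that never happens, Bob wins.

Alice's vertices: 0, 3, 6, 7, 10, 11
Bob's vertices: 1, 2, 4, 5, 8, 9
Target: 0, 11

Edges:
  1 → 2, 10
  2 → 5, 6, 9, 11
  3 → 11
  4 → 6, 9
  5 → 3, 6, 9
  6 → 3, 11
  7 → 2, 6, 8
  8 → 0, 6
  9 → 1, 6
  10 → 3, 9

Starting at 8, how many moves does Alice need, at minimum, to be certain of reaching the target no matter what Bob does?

A0 = {0, 11}
A1: add {3, 6} — 3 (Alice) has 3→11; 6 (Alice) has 6→11.
A2: add {7, 8, 10} — 7 (Alice) has 7→6; 8 (Bob): all of {0, 6} already in; 10 (Alice) has 10→3.
A3 = A2; e.g. 1 (Bob) can still go to 2. Fixed point.
8 enters the attractor at level 2, so Alice can force the target in 2 moves from there.

2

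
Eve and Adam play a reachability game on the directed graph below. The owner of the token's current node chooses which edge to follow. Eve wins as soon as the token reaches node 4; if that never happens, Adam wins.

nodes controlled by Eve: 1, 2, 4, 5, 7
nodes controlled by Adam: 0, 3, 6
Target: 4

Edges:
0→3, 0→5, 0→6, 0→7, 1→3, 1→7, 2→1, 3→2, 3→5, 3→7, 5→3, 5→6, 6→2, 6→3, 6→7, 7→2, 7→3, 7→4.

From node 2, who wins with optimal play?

Eve

A0 = {4}
A1: add {7} — 7 (Eve) has 7→4.
A2: add {1} — 1 (Eve) has 1→7.
A3: add {2} — 2 (Eve) has 2→1.
A4 = A3; e.g. 0 (Adam) can still go to 3. Fixed point.
2 ∈ A3, so Eve can force the target.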